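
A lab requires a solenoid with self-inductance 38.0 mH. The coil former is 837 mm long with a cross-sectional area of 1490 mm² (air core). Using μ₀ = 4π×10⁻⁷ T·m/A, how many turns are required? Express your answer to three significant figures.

A = 1490 mm² = 1.490×10^-3 m².
From L = μ₀N²A/ℓ, N = √(Lℓ / (μ₀A)).
N = √[(3.800×10^-2)(0.837) / ((4π×10⁻⁷)×1.490×10^-3)] = √(1.699×10^7) ≈ 4121.5.

N ≈ 4120 turns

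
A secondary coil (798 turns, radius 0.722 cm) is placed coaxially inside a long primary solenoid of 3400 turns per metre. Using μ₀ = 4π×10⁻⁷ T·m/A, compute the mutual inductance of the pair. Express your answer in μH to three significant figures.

M ≈ 558 μH

The outer solenoid produces a uniform field B₁ = μ₀n₁I₁ across the inner coil,
so the flux linkage is N₂Φ = N₂B₁A₂ = μ₀n₁N₂A₂·I₁, giving M = μ₀n₁N₂A₂.
A₂ = πr² = π(7.220×10^-3 m)² = 1.638×10^-4 m².
M = (4π×10⁻⁷)(3400)(798)(1.638×10^-4) = 5.584×10^-4 H.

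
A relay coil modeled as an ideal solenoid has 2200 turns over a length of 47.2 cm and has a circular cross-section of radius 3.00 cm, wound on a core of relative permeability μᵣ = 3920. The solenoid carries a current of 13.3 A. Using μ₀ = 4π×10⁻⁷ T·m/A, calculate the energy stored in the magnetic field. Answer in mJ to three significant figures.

U ≈ 12600000 mJ

A = πr² = π(3.000×10^-2 m)² = 2.827×10^-3 m².
L = μ₀μᵣN²A/ℓ = (4π×10⁻⁷)(3920)(2200)²(2.827×10^-3)/(0.472) = 142.8 H.
U = ½LI² = ½(142.8)(13.3)² = 1.263×10^4 J.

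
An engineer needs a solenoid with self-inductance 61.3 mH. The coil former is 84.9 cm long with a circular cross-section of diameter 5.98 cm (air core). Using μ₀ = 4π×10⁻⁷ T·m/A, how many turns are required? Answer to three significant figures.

N ≈ 3840 turns

A = π(d/2)² = π(2.990×10^-2 m)² = 2.809×10^-3 m².
From L = μ₀N²A/ℓ, N = √(Lℓ / (μ₀A)).
N = √[(6.130×10^-2)(0.849) / ((4π×10⁻⁷)×2.809×10^-3)] = √(1.4746×10^7) ≈ 3840.0.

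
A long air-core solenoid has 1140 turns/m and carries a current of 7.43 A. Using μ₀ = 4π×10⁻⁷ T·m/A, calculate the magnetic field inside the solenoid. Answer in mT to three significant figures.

Inside a long solenoid, B = μ₀nI.
B = (4π×10⁻⁷)(1.140×10^3 m⁻¹)(7.43 A) = 1.064×10^-2 T.

B ≈ 10.6 mT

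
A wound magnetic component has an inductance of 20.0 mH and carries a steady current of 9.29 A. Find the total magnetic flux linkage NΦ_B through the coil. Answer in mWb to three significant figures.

From L = NΦ_B/I, the flux linkage is NΦ_B = LI.
NΦ_B = (2.000×10^-2 H)(9.29 A) = 0.1858 Wb.

NΦ_B ≈ 186 mWb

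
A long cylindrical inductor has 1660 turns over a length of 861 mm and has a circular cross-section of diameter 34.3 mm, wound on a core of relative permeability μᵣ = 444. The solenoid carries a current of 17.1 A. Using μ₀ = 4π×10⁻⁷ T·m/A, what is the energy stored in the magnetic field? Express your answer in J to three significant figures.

A = π(d/2)² = π(1.715×10^-2 m)² = 9.240×10^-4 m².
L = μ₀μᵣN²A/ℓ = (4π×10⁻⁷)(444)(1660)²(9.240×10^-4)/(0.861) = 1.65 H.
U = ½LI² = ½(1.65)(17.1)² = 241.2 J.

U ≈ 241 J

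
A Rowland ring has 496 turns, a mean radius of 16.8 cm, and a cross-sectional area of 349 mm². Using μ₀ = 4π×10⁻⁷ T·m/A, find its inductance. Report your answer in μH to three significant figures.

L ≈ 102 μH

For a thin toroid, L = μ₀N²A/(2πR).
L = (4π×10⁻⁷)(496)²(3.490×10^-4) / (2π×0.168 m) = 1.022×10^-4 H.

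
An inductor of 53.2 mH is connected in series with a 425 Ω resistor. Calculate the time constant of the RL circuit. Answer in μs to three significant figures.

τ = L/R = (5.320×10^-2 H)/(425 Ω) = 1.252×10^-4 s.

τ ≈ 125 μs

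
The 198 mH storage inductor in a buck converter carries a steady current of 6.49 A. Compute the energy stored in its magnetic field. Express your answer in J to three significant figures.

U ≈ 4.17 J

Stored magnetic energy: U = ½LI².
U = ½(0.198 H)(6.49 A)² = 4.17 J.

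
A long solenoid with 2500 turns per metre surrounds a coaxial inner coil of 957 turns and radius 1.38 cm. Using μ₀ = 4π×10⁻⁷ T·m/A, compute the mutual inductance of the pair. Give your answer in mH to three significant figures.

M ≈ 1.80 mH

The outer solenoid produces a uniform field B₁ = μ₀n₁I₁ across the inner coil,
so the flux linkage is N₂Φ = N₂B₁A₂ = μ₀n₁N₂A₂·I₁, giving M = μ₀n₁N₂A₂.
A₂ = πr² = π(1.380×10^-2 m)² = 5.983×10^-4 m².
M = (4π×10⁻⁷)(2500)(957)(5.983×10^-4) = 1.799×10^-3 H.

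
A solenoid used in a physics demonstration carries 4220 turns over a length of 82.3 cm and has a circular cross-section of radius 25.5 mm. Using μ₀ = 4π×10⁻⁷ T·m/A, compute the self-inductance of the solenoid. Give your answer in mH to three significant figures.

A = πr² = π(2.550×10^-2 m)² = 2.043×10^-3 m².
For a long solenoid, L = μ₀N²A/ℓ.
L = (4π×10⁻⁷)(4220)²(2.043×10^-3)/(0.823 m) = 5.5548×10^-2 H.

L ≈ 55.5 mH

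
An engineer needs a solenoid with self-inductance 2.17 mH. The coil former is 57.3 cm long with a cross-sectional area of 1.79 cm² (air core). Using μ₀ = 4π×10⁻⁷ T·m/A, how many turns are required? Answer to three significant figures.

A = 1.79 cm² = 1.790×10^-4 m².
From L = μ₀N²A/ℓ, N = √(Lℓ / (μ₀A)).
N = √[(2.170×10^-3)(0.573) / ((4π×10⁻⁷)×1.790×10^-4)] = √(5.528×10^6) ≈ 2351.1.

N ≈ 2350 turns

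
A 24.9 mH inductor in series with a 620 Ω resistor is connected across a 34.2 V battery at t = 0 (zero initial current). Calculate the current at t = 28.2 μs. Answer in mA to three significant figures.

I ≈ 27.8 mA

τ = L/R = 2.490×10^-2/620 = 4.016×10^-5 s; final current I_∞ = ε/R = 34.2/620 = 5.516×10^-2 A.
I(t) = I_∞(1 − e^(−t/τ)) with t/τ = 0.702.
I = (5.516×10^-2)(1 − e^(−0.702)) = 2.783×10^-2 A.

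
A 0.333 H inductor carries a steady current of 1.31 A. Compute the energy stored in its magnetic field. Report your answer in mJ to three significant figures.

U ≈ 286 mJ

Stored magnetic energy: U = ½LI².
U = ½(0.333 H)(1.31 A)² = 0.2857 J.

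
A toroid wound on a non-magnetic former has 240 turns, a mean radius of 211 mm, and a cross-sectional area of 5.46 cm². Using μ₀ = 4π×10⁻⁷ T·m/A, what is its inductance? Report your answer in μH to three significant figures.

For a thin toroid, L = μ₀N²A/(2πR).
L = (4π×10⁻⁷)(240)²(5.460×10^-4) / (2π×0.211 m) = 2.981×10^-5 H.

L ≈ 29.8 μH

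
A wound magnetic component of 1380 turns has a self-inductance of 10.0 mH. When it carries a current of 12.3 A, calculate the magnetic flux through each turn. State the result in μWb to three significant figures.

Φ_B ≈ 89.1 μWb

From L = NΦ_B/I, the flux per turn is Φ_B = LI/N.
Φ_B = (1.000×10^-2 H)(12.3 A)/1380 = 8.913×10^-5 Wb.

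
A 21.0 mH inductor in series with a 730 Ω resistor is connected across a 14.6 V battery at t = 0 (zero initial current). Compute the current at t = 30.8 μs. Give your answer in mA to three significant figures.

I ≈ 13.1 mA

τ = L/R = 2.100×10^-2/730 = 2.877×10^-5 s; final current I_∞ = ε/R = 14.6/730 = 2.000×10^-2 A.
I(t) = I_∞(1 − e^(−t/τ)) with t/τ = 1.071.
I = (2.000×10^-2)(1 − e^(−1.071)) = 1.314×10^-2 A.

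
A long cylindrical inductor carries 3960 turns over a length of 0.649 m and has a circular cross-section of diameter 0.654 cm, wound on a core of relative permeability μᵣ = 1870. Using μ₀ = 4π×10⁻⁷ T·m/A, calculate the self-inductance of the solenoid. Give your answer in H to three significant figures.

A = π(d/2)² = π(3.270×10^-3 m)² = 3.359×10^-5 m².
For a long solenoid, L = μ₀μᵣN²A/ℓ.
L = (4π×10⁻⁷)(1870)(3960)²(3.359×10^-5)/(0.649 m) = 1.907 H.

L ≈ 1.91 H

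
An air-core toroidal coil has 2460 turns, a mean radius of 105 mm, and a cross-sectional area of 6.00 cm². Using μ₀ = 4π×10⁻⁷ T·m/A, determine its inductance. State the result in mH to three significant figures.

L ≈ 6.92 mH

For a thin toroid, L = μ₀N²A/(2πR).
L = (4π×10⁻⁷)(2460)²(6.000×10^-4) / (2π×0.105 m) = 6.916×10^-3 H.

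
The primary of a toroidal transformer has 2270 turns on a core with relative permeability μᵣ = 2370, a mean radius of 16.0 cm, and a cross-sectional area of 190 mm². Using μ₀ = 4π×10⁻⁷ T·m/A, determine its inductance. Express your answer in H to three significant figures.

For a thin toroid, L = μ₀μᵣN²A/(2πR).
L = (4π×10⁻⁷)(2370)(2270)²(1.900×10^-4) / (2π×0.16 m) = 2.9 H.

L ≈ 2.90 H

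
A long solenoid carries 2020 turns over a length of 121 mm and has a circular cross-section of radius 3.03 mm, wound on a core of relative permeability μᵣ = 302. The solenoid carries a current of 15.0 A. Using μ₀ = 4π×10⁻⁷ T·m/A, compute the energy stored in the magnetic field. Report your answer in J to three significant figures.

U ≈ 41.5 J

A = πr² = π(3.030×10^-3 m)² = 2.884×10^-5 m².
L = μ₀μᵣN²A/ℓ = (4π×10⁻⁷)(302)(2020)²(2.884×10^-5)/(0.121) = 0.3691 H.
U = ½LI² = ½(0.3691)(15.0)² = 41.53 J.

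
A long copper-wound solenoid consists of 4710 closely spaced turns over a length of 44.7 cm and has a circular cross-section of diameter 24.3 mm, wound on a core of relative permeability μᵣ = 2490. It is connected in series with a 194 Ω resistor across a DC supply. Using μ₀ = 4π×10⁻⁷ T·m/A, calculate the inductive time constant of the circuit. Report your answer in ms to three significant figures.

τ ≈ 371 ms

A = π(d/2)² = π(1.215×10^-2 m)² = 4.638×10^-4 m².
L = μ₀μᵣN²A/ℓ = (4π×10⁻⁷)(2490)(4710)²(4.638×10^-4)/(0.447) = 72.02 H.
τ = L/R = (72.02)/(194) = 0.3712 s.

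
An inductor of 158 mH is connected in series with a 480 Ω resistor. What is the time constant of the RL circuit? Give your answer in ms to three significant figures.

τ ≈ 0.329 ms

τ = L/R = (0.158 H)/(480 Ω) = 3.292×10^-4 s.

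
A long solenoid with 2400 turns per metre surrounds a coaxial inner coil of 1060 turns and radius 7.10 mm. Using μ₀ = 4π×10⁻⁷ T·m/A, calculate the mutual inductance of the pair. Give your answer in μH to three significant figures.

The outer solenoid produces a uniform field B₁ = μ₀n₁I₁ across the inner coil,
so the flux linkage is N₂Φ = N₂B₁A₂ = μ₀n₁N₂A₂·I₁, giving M = μ₀n₁N₂A₂.
A₂ = πr² = π(7.100×10^-3 m)² = 1.584×10^-4 m².
M = (4π×10⁻⁷)(2400)(1060)(1.584×10^-4) = 5.063×10^-4 H.

M ≈ 506 μH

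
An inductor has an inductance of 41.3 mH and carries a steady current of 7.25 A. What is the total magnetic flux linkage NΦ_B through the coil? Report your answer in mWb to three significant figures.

From L = NΦ_B/I, the flux linkage is NΦ_B = LI.
NΦ_B = (4.130×10^-2 H)(7.25 A) = 0.2994 Wb.

NΦ_B ≈ 299 mWb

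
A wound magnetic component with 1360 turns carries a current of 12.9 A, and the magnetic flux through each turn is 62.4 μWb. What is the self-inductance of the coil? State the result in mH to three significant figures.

Self-inductance is defined by L = NΦ_B/I (flux linkage over current).
L = (1360)(6.240×10^-5 Wb)/(12.9 A) = 6.579×10^-3 H.

L ≈ 6.58 mH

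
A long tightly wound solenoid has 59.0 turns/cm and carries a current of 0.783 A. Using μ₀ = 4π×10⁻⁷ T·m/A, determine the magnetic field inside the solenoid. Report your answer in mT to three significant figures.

B ≈ 5.81 mT

Inside a long solenoid, B = μ₀nI.
B = (4π×10⁻⁷)(5.900×10^3 m⁻¹)(0.783 A) = 5.805×10^-3 T.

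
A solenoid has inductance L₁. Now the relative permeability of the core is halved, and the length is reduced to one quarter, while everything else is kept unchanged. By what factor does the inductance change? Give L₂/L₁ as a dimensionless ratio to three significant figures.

For a solenoid, L ∝ μᵣN²A/ℓ.
L₂/L₁ = (0.5) × (0.25)^-1 = 2.00.

L₂/L₁ = 2.00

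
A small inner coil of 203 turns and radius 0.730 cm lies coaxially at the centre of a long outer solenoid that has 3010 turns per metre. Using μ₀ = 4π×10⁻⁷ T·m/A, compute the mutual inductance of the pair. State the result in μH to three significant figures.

The outer solenoid produces a uniform field B₁ = μ₀n₁I₁ across the inner coil,
so the flux linkage is N₂Φ = N₂B₁A₂ = μ₀n₁N₂A₂·I₁, giving M = μ₀n₁N₂A₂.
A₂ = πr² = π(7.300×10^-3 m)² = 1.674×10^-4 m².
M = (4π×10⁻⁷)(3010)(203)(1.674×10^-4) = 1.285×10^-4 H.

M ≈ 129 μH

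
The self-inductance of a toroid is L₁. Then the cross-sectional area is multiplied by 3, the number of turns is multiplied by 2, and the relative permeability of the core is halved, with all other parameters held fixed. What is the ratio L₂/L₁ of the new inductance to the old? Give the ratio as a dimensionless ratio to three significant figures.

For a toroid, L ∝ μᵣN²A/R.
L₂/L₁ = (3) × (2)^2 × (0.5) = 6.00.

L₂/L₁ = 6.00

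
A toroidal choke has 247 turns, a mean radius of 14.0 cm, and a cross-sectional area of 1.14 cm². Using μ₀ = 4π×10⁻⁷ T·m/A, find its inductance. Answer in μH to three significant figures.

For a thin toroid, L = μ₀N²A/(2πR).
L = (4π×10⁻⁷)(247)²(1.140×10^-4) / (2π×0.14 m) = 9.936×10^-6 H.

L ≈ 9.94 μH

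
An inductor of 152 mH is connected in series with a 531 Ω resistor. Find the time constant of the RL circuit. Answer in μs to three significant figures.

τ = L/R = (0.152 H)/(531 Ω) = 2.863×10^-4 s.

τ ≈ 286 μs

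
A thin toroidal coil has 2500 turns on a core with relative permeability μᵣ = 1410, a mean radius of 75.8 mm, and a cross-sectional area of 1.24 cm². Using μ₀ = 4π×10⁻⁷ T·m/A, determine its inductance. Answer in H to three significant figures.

L ≈ 2.88 H

For a thin toroid, L = μ₀μᵣN²A/(2πR).
L = (4π×10⁻⁷)(1410)(2500)²(1.240×10^-4) / (2π×7.580×10^-2 m) = 2.883 H.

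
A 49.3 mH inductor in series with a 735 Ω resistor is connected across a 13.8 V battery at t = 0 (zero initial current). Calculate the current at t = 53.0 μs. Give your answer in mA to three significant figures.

I ≈ 10.3 mA

τ = L/R = 4.930×10^-2/735 = 6.707×10^-5 s; final current I_∞ = ε/R = 13.8/735 = 1.878×10^-2 A.
I(t) = I_∞(1 − e^(−t/τ)) with t/τ = 0.790.
I = (1.878×10^-2)(1 − e^(−0.790)) = 1.026×10^-2 A.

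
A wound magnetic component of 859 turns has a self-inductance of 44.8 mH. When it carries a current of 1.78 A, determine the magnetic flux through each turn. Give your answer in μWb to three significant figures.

Φ_B ≈ 92.8 μWb

From L = NΦ_B/I, the flux per turn is Φ_B = LI/N.
Φ_B = (4.480×10^-2 H)(1.78 A)/859 = 9.283×10^-5 Wb.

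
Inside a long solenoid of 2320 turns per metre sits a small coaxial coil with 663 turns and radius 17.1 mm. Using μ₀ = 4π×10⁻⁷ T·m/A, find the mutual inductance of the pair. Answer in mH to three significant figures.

M ≈ 1.78 mH

The outer solenoid produces a uniform field B₁ = μ₀n₁I₁ across the inner coil,
so the flux linkage is N₂Φ = N₂B₁A₂ = μ₀n₁N₂A₂·I₁, giving M = μ₀n₁N₂A₂.
A₂ = πr² = π(1.710×10^-2 m)² = 9.186×10^-4 m².
M = (4π×10⁻⁷)(2320)(663)(9.186×10^-4) = 1.776×10^-3 H.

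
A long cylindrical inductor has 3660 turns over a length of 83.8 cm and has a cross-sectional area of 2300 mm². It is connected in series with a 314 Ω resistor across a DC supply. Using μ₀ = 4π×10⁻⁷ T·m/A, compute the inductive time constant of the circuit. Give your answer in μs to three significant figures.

τ ≈ 147 μs

A = 2300 mm² = 2.300×10^-3 m².
L = μ₀N²A/ℓ = (4π×10⁻⁷)(3660)²(2.300×10^-3)/(0.838) = 4.620×10^-2 H.
τ = L/R = (4.620×10^-2)/(314) = 1.471×10^-4 s.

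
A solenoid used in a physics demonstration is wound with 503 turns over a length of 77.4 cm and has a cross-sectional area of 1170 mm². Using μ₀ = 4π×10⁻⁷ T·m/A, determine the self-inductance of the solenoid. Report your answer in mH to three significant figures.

L ≈ 0.481 mH

A = 1170 mm² = 1.170×10^-3 m².
For a long solenoid, L = μ₀N²A/ℓ.
L = (4π×10⁻⁷)(503)²(1.170×10^-3)/(0.774 m) = 4.806×10^-4 H.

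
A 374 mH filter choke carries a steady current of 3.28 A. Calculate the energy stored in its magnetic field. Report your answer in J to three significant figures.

Stored magnetic energy: U = ½LI².
U = ½(0.374 H)(3.28 A)² = 2.012 J.

U ≈ 2.01 J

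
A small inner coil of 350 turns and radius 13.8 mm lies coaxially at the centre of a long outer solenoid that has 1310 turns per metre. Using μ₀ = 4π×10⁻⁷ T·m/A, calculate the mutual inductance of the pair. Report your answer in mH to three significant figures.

M ≈ 0.345 mH

The outer solenoid produces a uniform field B₁ = μ₀n₁I₁ across the inner coil,
so the flux linkage is N₂Φ = N₂B₁A₂ = μ₀n₁N₂A₂·I₁, giving M = μ₀n₁N₂A₂.
A₂ = πr² = π(1.380×10^-2 m)² = 5.983×10^-4 m².
M = (4π×10⁻⁷)(1310)(350)(5.983×10^-4) = 3.447×10^-4 H.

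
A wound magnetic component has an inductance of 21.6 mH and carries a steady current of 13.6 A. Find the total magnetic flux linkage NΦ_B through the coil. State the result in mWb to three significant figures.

NΦ_B ≈ 294 mWb

From L = NΦ_B/I, the flux linkage is NΦ_B = LI.
NΦ_B = (2.160×10^-2 H)(13.6 A) = 0.2938 Wb.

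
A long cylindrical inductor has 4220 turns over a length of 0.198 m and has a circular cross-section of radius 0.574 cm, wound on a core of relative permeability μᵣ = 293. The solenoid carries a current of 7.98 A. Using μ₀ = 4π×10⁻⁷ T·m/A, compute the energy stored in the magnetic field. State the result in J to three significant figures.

U ≈ 109 J

A = πr² = π(5.740×10^-3 m)² = 1.035×10^-4 m².
L = μ₀μᵣN²A/ℓ = (4π×10⁻⁷)(293)(4220)²(1.035×10^-4)/(0.198) = 3.428 H.
U = ½LI² = ½(3.428)(7.98)² = 109.1 J.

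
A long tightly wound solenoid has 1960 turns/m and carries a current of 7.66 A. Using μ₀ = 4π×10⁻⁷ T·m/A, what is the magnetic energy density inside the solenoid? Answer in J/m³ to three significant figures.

u ≈ 142 J/m³

B = μ₀nI = (4π×10⁻⁷)(1.960×10^3)(7.66) = 1.887×10^-2 T.
u = B²/(2μ₀) = (1.887×10^-2)²/(2×4π×10⁻⁷) = 141.6 J/m³.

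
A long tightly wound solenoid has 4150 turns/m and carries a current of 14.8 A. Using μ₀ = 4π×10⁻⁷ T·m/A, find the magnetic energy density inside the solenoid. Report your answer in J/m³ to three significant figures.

u ≈ 2370 J/m³

B = μ₀nI = (4π×10⁻⁷)(4.150×10^3)(14.8) = 7.718×10^-2 T.
u = B²/(2μ₀) = (7.718×10^-2)²/(2×4π×10⁻⁷) = 2.370×10^3 J/m³.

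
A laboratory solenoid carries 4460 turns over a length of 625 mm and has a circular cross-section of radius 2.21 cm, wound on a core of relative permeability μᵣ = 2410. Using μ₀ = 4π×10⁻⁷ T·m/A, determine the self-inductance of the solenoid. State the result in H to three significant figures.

A = πr² = π(2.210×10^-2 m)² = 1.534×10^-3 m².
For a long solenoid, L = μ₀μᵣN²A/ℓ.
L = (4π×10⁻⁷)(2410)(4460)²(1.534×10^-3)/(0.625 m) = 147.9 H.

L ≈ 148 H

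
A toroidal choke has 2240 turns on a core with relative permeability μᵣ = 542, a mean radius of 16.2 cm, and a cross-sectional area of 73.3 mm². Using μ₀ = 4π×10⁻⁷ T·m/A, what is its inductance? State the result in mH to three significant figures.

For a thin toroid, L = μ₀μᵣN²A/(2πR).
L = (4π×10⁻⁷)(542)(2240)²(7.330×10^-5) / (2π×0.162 m) = 0.2461 H.

L ≈ 246 mH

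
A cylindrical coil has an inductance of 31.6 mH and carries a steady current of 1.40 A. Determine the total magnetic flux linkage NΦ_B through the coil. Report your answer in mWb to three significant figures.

NΦ_B ≈ 44.2 mWb

From L = NΦ_B/I, the flux linkage is NΦ_B = LI.
NΦ_B = (3.160×10^-2 H)(1.40 A) = 4.424×10^-2 Wb.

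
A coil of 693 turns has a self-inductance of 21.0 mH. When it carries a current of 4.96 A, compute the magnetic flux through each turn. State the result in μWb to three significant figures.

Φ_B ≈ 150 μWb

From L = NΦ_B/I, the flux per turn is Φ_B = LI/N.
Φ_B = (2.100×10^-2 H)(4.96 A)/693 = 1.503×10^-4 Wb.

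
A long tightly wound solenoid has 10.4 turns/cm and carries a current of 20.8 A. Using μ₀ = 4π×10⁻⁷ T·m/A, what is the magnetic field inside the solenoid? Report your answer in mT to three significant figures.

Inside a long solenoid, B = μ₀nI.
B = (4π×10⁻⁷)(1.040×10^3 m⁻¹)(20.8 A) = 2.718×10^-2 T.

B ≈ 27.2 mT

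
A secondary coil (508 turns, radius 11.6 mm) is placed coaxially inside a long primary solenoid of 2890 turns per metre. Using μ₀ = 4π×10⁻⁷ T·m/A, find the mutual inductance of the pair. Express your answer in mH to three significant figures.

The outer solenoid produces a uniform field B₁ = μ₀n₁I₁ across the inner coil,
so the flux linkage is N₂Φ = N₂B₁A₂ = μ₀n₁N₂A₂·I₁, giving M = μ₀n₁N₂A₂.
A₂ = πr² = π(1.160×10^-2 m)² = 4.227×10^-4 m².
M = (4π×10⁻⁷)(2890)(508)(4.227×10^-4) = 7.799×10^-4 H.

M ≈ 0.780 mH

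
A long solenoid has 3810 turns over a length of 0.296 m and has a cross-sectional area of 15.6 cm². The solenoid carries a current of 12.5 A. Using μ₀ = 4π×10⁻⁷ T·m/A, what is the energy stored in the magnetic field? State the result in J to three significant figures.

U ≈ 7.51 J

A = 15.6 cm² = 1.560×10^-3 m².
L = μ₀N²A/ℓ = (4π×10⁻⁷)(3810)²(1.560×10^-3)/(0.296) = 9.614×10^-2 H.
U = ½LI² = ½(9.614×10^-2)(12.5)² = 7.511 J.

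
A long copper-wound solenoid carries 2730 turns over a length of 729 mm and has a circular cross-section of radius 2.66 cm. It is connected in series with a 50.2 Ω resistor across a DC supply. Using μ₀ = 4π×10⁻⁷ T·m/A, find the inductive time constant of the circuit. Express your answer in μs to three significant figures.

τ ≈ 569 μs

A = πr² = π(2.660×10^-2 m)² = 2.223×10^-3 m².
L = μ₀N²A/ℓ = (4π×10⁻⁷)(2730)²(2.223×10^-3)/(0.729) = 2.856×10^-2 H.
τ = L/R = (2.856×10^-2)/(50.2) = 5.689×10^-4 s.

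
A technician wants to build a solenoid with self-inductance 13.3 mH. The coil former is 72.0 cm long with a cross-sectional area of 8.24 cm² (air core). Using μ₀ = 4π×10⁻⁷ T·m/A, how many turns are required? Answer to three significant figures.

A = 8.24 cm² = 8.240×10^-4 m².
From L = μ₀N²A/ℓ, N = √(Lℓ / (μ₀A)).
N = √[(1.330×10^-2)(0.72) / ((4π×10⁻⁷)×8.240×10^-4)] = √(9.248×10^6) ≈ 3041.0.

N ≈ 3040 turns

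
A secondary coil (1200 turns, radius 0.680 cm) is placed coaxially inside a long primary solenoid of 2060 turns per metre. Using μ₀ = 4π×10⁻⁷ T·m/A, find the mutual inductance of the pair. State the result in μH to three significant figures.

The outer solenoid produces a uniform field B₁ = μ₀n₁I₁ across the inner coil,
so the flux linkage is N₂Φ = N₂B₁A₂ = μ₀n₁N₂A₂·I₁, giving M = μ₀n₁N₂A₂.
A₂ = πr² = π(6.800×10^-3 m)² = 1.453×10^-4 m².
M = (4π×10⁻⁷)(2060)(1200)(1.453×10^-4) = 4.513×10^-4 H.

M ≈ 451 μH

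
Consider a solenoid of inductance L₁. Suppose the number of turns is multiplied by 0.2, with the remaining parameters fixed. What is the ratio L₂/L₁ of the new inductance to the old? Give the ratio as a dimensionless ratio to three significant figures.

L₂/L₁ = 0.0400

For a solenoid, L ∝ μᵣN²A/ℓ.
L₂/L₁ = (0.2)^2 = 0.0400.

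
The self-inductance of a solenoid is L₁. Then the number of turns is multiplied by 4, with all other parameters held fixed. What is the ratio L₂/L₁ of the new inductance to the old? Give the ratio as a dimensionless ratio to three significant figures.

For a solenoid, L ∝ μᵣN²A/ℓ.
L₂/L₁ = (4)^2 = 16.0.

L₂/L₁ = 16.0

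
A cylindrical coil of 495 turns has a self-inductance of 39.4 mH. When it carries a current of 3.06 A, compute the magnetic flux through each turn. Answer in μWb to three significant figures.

From L = NΦ_B/I, the flux per turn is Φ_B = LI/N.
Φ_B = (3.940×10^-2 H)(3.06 A)/495 = 2.436×10^-4 Wb.

Φ_B ≈ 244 μWb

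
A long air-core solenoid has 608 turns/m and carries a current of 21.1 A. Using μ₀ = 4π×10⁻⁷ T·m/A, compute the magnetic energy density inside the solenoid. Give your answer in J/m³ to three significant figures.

B = μ₀nI = (4π×10⁻⁷)(608)(21.1) = 1.612×10^-2 T.
u = B²/(2μ₀) = (1.612×10^-2)²/(2×4π×10⁻⁷) = 103.4 J/m³.

u ≈ 103 J/m³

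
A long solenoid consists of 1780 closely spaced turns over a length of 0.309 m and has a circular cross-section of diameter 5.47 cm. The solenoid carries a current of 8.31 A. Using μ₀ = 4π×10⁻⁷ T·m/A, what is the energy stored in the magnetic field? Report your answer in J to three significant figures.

A = π(d/2)² = π(2.735×10^-2 m)² = 2.350×10^-3 m².
L = μ₀N²A/ℓ = (4π×10⁻⁷)(1780)²(2.350×10^-3)/(0.309) = 3.028×10^-2 H.
U = ½LI² = ½(3.028×10^-2)(8.31)² = 1.046 J.

U ≈ 1.05 J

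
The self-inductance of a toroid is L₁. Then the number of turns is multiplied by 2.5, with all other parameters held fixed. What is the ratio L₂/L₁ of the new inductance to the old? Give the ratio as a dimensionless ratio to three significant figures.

For a toroid, L ∝ μᵣN²A/R.
L₂/L₁ = (2.5)^2 = 6.25.

L₂/L₁ = 6.25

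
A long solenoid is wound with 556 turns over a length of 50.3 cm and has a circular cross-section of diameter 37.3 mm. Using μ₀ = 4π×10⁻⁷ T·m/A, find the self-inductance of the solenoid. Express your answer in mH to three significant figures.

A = π(d/2)² = π(1.865×10^-2 m)² = 1.093×10^-3 m².
For a long solenoid, L = μ₀N²A/ℓ.
L = (4π×10⁻⁷)(556)²(1.093×10^-3)/(0.503 m) = 8.439×10^-4 H.

L ≈ 0.844 mH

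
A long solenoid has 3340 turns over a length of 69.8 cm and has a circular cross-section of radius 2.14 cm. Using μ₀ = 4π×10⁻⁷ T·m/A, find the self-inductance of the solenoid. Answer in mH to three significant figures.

L ≈ 28.9 mH

A = πr² = π(2.140×10^-2 m)² = 1.439×10^-3 m².
For a long solenoid, L = μ₀N²A/ℓ.
L = (4π×10⁻⁷)(3340)²(1.439×10^-3)/(0.698 m) = 2.890×10^-2 H.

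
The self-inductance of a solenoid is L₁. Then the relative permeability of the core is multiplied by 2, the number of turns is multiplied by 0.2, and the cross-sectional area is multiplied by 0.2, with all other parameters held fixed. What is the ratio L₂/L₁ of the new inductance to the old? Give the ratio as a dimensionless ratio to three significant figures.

L₂/L₁ = 0.0160

For a solenoid, L ∝ μᵣN²A/ℓ.
L₂/L₁ = (2) × (0.2)^2 × (0.2) = 0.0160.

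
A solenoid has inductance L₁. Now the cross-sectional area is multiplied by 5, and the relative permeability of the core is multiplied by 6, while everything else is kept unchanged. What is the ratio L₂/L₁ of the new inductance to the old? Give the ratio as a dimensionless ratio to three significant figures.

For a solenoid, L ∝ μᵣN²A/ℓ.
L₂/L₁ = (5) × (6) = 30.0.

L₂/L₁ = 30.0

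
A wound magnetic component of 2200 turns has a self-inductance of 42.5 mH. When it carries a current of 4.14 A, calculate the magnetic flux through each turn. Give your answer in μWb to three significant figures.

Φ_B ≈ 80.0 μWb

From L = NΦ_B/I, the flux per turn is Φ_B = LI/N.
Φ_B = (4.250×10^-2 H)(4.14 A)/2200 = 7.998×10^-5 Wb.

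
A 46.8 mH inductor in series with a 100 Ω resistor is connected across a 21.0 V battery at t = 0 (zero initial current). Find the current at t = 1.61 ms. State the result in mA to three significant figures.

I ≈ 203 mA

τ = L/R = 4.680×10^-2/100 = 4.680×10^-4 s; final current I_∞ = ε/R = 21.0/100 = 0.21 A.
I(t) = I_∞(1 − e^(−t/τ)) with t/τ = 3.440.
I = (0.21)(1 − e^(−3.440)) = 0.2033 A.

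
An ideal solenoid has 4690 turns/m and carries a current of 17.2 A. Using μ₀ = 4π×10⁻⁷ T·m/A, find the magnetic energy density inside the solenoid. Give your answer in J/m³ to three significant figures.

u ≈ 4090 J/m³

B = μ₀nI = (4π×10⁻⁷)(4.690×10^3)(17.2) = 0.1014 T.
u = B²/(2μ₀) = (0.1014)²/(2×4π×10⁻⁷) = 4.089×10^3 J/m³.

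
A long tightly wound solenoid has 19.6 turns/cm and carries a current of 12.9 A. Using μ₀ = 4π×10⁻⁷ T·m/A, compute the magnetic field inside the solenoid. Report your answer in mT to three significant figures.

B ≈ 31.8 mT

Inside a long solenoid, B = μ₀nI.
B = (4π×10⁻⁷)(1.960×10^3 m⁻¹)(12.9 A) = 3.177×10^-2 T.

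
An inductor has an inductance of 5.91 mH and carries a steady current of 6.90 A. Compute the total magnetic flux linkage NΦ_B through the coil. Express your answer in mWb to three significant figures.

From L = NΦ_B/I, the flux linkage is NΦ_B = LI.
NΦ_B = (5.910×10^-3 H)(6.90 A) = 4.078×10^-2 Wb.

NΦ_B ≈ 40.8 mWb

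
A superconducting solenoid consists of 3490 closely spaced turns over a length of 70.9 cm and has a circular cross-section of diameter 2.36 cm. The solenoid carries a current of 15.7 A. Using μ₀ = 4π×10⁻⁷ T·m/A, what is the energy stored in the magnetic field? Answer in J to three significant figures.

U ≈ 1.16 J

A = π(d/2)² = π(1.180×10^-2 m)² = 4.374×10^-4 m².
L = μ₀N²A/ℓ = (4π×10⁻⁷)(3490)²(4.374×10^-4)/(0.709) = 9.443×10^-3 H.
U = ½LI² = ½(9.443×10^-3)(15.7)² = 1.164 J.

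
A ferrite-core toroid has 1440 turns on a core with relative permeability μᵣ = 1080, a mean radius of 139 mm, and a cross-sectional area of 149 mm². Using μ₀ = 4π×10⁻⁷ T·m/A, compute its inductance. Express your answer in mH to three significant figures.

For a thin toroid, L = μ₀μᵣN²A/(2πR).
L = (4π×10⁻⁷)(1080)(1440)²(1.490×10^-4) / (2π×0.139 m) = 0.4801 H.

L ≈ 480 mH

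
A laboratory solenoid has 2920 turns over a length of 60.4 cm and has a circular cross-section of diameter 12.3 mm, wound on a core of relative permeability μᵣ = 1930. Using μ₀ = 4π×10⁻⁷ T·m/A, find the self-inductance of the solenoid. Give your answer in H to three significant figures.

L ≈ 4.07 H

A = π(d/2)² = π(6.150×10^-3 m)² = 1.188×10^-4 m².
For a long solenoid, L = μ₀μᵣN²A/ℓ.
L = (4π×10⁻⁷)(1930)(2920)²(1.188×10^-4)/(0.604 m) = 4.068 H.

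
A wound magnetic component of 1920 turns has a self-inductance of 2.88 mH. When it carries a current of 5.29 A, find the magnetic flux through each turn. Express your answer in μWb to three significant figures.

Φ_B ≈ 7.94 μWb

From L = NΦ_B/I, the flux per turn is Φ_B = LI/N.
Φ_B = (2.880×10^-3 H)(5.29 A)/1920 = 7.935×10^-6 Wb.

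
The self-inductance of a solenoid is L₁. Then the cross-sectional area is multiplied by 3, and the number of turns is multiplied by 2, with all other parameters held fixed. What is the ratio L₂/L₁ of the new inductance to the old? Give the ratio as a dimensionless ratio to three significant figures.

For a solenoid, L ∝ μᵣN²A/ℓ.
L₂/L₁ = (3) × (2)^2 = 12.0.

L₂/L₁ = 12.0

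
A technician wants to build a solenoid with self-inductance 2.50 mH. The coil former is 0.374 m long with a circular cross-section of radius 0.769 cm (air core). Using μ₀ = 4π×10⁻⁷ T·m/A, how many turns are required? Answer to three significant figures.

N ≈ 2000 turns

A = πr² = π(7.690×10^-3 m)² = 1.858×10^-4 m².
From L = μ₀N²A/ℓ, N = √(Lℓ / (μ₀A)).
N = √[(2.500×10^-3)(0.374) / ((4π×10⁻⁷)×1.858×10^-4)] = √(4.00497×10^6) ≈ 2001.2.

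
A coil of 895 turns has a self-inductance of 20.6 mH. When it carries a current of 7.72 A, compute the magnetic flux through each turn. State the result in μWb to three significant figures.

From L = NΦ_B/I, the flux per turn is Φ_B = LI/N.
Φ_B = (2.060×10^-2 H)(7.72 A)/895 = 1.777×10^-4 Wb.

Φ_B ≈ 178 μWb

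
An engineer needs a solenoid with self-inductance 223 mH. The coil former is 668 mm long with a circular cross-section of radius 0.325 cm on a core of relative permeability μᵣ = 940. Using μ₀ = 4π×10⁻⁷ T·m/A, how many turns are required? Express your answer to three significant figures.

A = πr² = π(3.250×10^-3 m)² = 3.318×10^-5 m².
From L = μ₀μᵣN²A/ℓ, N = √(Lℓ / (μ₀μᵣA)).
N = √[(0.223)(0.668) / ((4π×10⁻⁷)(940)×3.318×10^-5)] = √(3.800×10^6) ≈ 1949.5.

N ≈ 1950 turns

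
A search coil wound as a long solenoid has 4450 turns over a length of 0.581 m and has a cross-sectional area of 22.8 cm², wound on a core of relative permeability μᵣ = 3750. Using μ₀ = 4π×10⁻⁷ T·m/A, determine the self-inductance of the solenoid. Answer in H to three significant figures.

L ≈ 366 H

A = 22.8 cm² = 2.280×10^-3 m².
For a long solenoid, L = μ₀μᵣN²A/ℓ.
L = (4π×10⁻⁷)(3750)(4450)²(2.280×10^-3)/(0.581 m) = 366.2 H.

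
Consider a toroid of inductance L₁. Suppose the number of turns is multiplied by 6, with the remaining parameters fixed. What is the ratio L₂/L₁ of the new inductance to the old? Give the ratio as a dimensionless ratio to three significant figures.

L₂/L₁ = 36.0

For a toroid, L ∝ μᵣN²A/R.
L₂/L₁ = (6)^2 = 36.0.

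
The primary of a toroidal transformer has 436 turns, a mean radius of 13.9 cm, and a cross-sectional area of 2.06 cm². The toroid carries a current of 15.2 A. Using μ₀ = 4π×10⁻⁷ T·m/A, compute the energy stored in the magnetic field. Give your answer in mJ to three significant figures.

U ≈ 6.51 mJ

L = μ₀N²A/(2πR) = (4π×10⁻⁷)(436)²(2.060×10^-4)/(2π×0.139) = 5.6345×10^-5 H.
U = ½LI² = ½(5.6345×10^-5)(15.2)² = 6.509×10^-3 J.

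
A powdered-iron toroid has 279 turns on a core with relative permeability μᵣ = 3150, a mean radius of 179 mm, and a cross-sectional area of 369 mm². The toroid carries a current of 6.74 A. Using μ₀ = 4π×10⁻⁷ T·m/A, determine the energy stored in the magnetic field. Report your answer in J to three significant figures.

L = μ₀μᵣN²A/(2πR) = (4π×10⁻⁷)(3150)(279)²(3.690×10^-4)/(2π×0.179) = 0.1011 H.
U = ½LI² = ½(0.1011)(6.74)² = 2.296 J.

U ≈ 2.30 J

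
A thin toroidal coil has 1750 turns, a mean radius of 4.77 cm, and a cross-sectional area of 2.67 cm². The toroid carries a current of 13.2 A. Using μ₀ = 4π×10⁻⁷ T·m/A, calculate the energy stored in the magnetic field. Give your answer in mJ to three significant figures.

U ≈ 299 mJ

L = μ₀N²A/(2πR) = (4π×10⁻⁷)(1750)²(2.670×10^-4)/(2π×4.770×10^-2) = 3.428×10^-3 H.
U = ½LI² = ½(3.428×10^-3)(13.2)² = 0.2987 J.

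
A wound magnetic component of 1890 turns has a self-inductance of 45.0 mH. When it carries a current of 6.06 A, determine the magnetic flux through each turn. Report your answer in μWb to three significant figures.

From L = NΦ_B/I, the flux per turn is Φ_B = LI/N.
Φ_B = (4.500×10^-2 H)(6.06 A)/1890 = 1.443×10^-4 Wb.

Φ_B ≈ 144 μWb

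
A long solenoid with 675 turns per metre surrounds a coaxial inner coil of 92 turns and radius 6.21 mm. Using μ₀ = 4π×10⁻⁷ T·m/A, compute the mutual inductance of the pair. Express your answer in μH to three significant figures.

M ≈ 9.45 μH

The outer solenoid produces a uniform field B₁ = μ₀n₁I₁ across the inner coil,
so the flux linkage is N₂Φ = N₂B₁A₂ = μ₀n₁N₂A₂·I₁, giving M = μ₀n₁N₂A₂.
A₂ = πr² = π(6.210×10^-3 m)² = 1.212×10^-4 m².
M = (4π×10⁻⁷)(675)(92)(1.212×10^-4) = 9.454×10^-6 H.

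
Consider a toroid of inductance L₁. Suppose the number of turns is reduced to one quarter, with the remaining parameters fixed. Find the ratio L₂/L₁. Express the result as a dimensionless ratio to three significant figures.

For a toroid, L ∝ μᵣN²A/R.
L₂/L₁ = (0.25)^2 = 0.0625.

L₂/L₁ = 0.0625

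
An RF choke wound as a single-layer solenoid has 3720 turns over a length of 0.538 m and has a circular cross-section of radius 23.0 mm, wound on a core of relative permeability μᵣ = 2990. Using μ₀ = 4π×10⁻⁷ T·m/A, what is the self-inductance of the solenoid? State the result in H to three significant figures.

L ≈ 161 H

A = πr² = π(2.300×10^-2 m)² = 1.662×10^-3 m².
For a long solenoid, L = μ₀μᵣN²A/ℓ.
L = (4π×10⁻⁷)(2990)(3720)²(1.662×10^-3)/(0.538 m) = 160.6 H.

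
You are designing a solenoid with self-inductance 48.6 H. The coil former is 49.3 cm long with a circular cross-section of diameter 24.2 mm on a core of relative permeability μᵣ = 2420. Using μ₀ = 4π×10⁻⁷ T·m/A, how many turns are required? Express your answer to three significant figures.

A = π(d/2)² = π(1.210×10^-2 m)² = 4.600×10^-4 m².
From L = μ₀μᵣN²A/ℓ, N = √(Lℓ / (μ₀μᵣA)).
N = √[(48.6)(0.493) / ((4π×10⁻⁷)(2420)×4.600×10^-4)] = √(1.713×10^7) ≈ 4138.7.

N ≈ 4140 turns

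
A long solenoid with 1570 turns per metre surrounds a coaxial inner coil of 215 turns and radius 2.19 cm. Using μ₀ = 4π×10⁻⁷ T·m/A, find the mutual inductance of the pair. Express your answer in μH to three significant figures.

The outer solenoid produces a uniform field B₁ = μ₀n₁I₁ across the inner coil,
so the flux linkage is N₂Φ = N₂B₁A₂ = μ₀n₁N₂A₂·I₁, giving M = μ₀n₁N₂A₂.
A₂ = πr² = π(2.190×10^-2 m)² = 1.507×10^-3 m².
M = (4π×10⁻⁷)(1570)(215)(1.507×10^-3) = 6.391×10^-4 H.

M ≈ 639 μH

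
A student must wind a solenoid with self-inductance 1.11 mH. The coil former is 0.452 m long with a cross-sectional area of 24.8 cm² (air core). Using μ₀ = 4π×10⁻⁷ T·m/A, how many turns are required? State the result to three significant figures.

A = 24.8 cm² = 2.480×10^-3 m².
From L = μ₀N²A/ℓ, N = √(Lℓ / (μ₀A)).
N = √[(1.110×10^-3)(0.452) / ((4π×10⁻⁷)×2.480×10^-3)] = √(1.610×10^5) ≈ 401.2.

N ≈ 401 turns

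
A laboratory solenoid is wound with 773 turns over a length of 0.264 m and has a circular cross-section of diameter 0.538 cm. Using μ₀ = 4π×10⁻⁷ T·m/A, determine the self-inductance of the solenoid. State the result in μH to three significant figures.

L ≈ 64.7 μH

A = π(d/2)² = π(2.690×10^-3 m)² = 2.273×10^-5 m².
For a long solenoid, L = μ₀N²A/ℓ.
L = (4π×10⁻⁷)(773)²(2.273×10^-5)/(0.264 m) = 6.466×10^-5 H.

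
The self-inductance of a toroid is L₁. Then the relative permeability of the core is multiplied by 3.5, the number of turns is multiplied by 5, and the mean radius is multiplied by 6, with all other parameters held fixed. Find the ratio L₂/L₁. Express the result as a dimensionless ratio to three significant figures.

For a toroid, L ∝ μᵣN²A/R.
L₂/L₁ = (3.5) × (5)^2 × (6)^-1 = 14.6.

L₂/L₁ = 14.6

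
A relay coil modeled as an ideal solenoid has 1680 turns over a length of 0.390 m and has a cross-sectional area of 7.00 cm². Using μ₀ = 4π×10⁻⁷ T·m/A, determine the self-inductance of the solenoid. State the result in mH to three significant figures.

L ≈ 6.37 mH

A = 7.00 cm² = 7.000×10^-4 m².
For a long solenoid, L = μ₀N²A/ℓ.
L = (4π×10⁻⁷)(1680)²(7.000×10^-4)/(0.39 m) = 6.366×10^-3 H.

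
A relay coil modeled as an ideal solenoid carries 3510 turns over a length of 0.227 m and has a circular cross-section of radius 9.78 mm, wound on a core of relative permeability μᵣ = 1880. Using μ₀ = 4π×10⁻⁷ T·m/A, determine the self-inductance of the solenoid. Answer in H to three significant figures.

L ≈ 38.5 H

A = πr² = π(9.780×10^-3 m)² = 3.0049×10^-4 m².
For a long solenoid, L = μ₀μᵣN²A/ℓ.
L = (4π×10⁻⁷)(1880)(3510)²(3.0049×10^-4)/(0.227 m) = 38.53 H.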